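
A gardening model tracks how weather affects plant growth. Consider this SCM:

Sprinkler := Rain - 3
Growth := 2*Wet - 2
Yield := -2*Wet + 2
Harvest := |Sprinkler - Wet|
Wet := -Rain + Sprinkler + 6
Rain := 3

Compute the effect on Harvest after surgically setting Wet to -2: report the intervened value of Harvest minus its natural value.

-1

The intervention breaks the incoming arrows to Wet: Wet := -Rain + Sprinkler + 6 no longer applies, and Wet = -2.
Sprinkler = Rain - 3  [with Rain=3]  = 0
Harvest = |Sprinkler - Wet|  [with Sprinkler=0, Wet=-2]  = 2
Without intervention: Sprinkler = Rain - 3  [with Rain=3]  = 0; Wet = -Rain + Sprinkler + 6  [with Rain=3, Sprinkler=0]  = 3; Harvest = |Sprinkler - Wet|  [with Sprinkler=0, Wet=3]  = 3.
Change = 2 − 3 = -1.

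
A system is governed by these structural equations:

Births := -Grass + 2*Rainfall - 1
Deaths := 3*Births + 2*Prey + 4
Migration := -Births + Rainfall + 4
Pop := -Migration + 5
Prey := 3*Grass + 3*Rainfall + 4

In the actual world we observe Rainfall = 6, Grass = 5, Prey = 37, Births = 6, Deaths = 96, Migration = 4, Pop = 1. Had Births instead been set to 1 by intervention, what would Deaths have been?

81

Intervening sets Births = 1 and removes its equation (Births := -Grass + 2*Rainfall - 1).
Prey = 3*Grass + 3*Rainfall + 4  [with Grass=5, Rainfall=6]  = 37
Deaths = 3*Births + 2*Prey + 4  [with Births=1, Prey=37]  = 81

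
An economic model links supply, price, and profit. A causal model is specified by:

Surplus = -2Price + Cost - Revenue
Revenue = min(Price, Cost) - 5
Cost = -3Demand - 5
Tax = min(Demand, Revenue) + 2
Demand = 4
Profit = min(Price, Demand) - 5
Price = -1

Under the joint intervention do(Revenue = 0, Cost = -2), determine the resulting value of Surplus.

The joint intervention fixes Revenue = 0, Cost = -2, removing each variable's own equation.
Surplus = -2Price + Cost - Revenue  [with Price=-1, Cost=-2, Revenue=0]  = 0

0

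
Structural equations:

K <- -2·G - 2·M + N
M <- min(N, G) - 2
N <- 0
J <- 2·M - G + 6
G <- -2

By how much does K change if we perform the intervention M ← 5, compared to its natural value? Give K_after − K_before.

-18

The intervention breaks the incoming arrows to M: M <- min(N, G) - 2 no longer applies, and M = 5.
K = -2·G - 2·M + N  [with G=-2, M=5, N=0]  = -6
Without intervention: M = min(N, G) - 2  [with N=0, G=-2]  = -4; K = -2·G - 2·M + N  [with G=-2, M=-4, N=0]  = 12.
Change = -6 − 12 = -18.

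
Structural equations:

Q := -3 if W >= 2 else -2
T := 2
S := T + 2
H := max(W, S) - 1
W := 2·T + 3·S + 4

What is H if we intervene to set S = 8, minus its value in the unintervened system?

12

do(S=8) replaces the equation S := T + 2 with the constant S = 8.
W = 2·T + 3·S + 4  [with T=2, S=8]  = 32
H = max(W, S) - 1  [with W=32, S=8]  = 31
Without intervention: S = T + 2  [with T=2]  = 4; W = 2·T + 3·S + 4  [with T=2, S=4]  = 20; H = max(W, S) - 1  [with W=20, S=4]  = 19.
Change = 31 − 19 = 12.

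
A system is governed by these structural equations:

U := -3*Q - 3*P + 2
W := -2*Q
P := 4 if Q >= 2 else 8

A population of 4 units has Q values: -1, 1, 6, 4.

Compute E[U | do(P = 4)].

-17.5

The intervention sets P=4 in all 4 units regardless of Q. Recomputing U per unit gives -7, -13, -28, -22; average -17.5.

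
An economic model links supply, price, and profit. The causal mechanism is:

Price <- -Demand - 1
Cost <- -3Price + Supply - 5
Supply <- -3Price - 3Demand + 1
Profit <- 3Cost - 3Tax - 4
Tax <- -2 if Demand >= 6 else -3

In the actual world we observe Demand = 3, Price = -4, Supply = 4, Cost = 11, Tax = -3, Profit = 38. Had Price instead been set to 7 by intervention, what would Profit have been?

-160

Under do(Price=7), the mechanism Price <- -Demand - 1 is discarded; Price is fixed at 7.
Supply = -3Price - 3Demand + 1  [with Price=7, Demand=3]  = -29
Cost = -3Price + Supply - 5  [with Price=7, Supply=-29]  = -55
Tax = -2 if Demand >= 6 else -3  [with Demand=3]  = -3
Profit = 3Cost - 3Tax - 4  [with Cost=-55, Tax=-3]  = -160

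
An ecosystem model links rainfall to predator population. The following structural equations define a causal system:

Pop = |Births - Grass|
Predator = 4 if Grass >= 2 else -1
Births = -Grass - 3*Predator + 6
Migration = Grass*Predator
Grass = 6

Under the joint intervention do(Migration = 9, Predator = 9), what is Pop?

The joint intervention fixes Migration = 9, Predator = 9, removing each variable's own equation.
Births = -Grass - 3*Predator + 6  [with Grass=6, Predator=9]  = -27
Pop = |Births - Grass|  [with Births=-27, Grass=6]  = 33

33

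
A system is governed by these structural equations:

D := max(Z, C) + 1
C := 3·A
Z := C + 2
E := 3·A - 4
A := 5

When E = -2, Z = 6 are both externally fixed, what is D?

The joint intervention fixes E = -2, Z = 6, removing each variable's own equation.
C = 3·A  [with A=5]  = 15
D = max(Z, C) + 1  [with Z=6, C=15]  = 16

16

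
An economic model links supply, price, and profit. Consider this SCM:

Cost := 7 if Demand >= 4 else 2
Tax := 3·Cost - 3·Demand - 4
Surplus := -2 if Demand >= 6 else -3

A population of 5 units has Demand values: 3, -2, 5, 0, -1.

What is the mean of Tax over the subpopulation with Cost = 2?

2

E[Tax|Cost=2] averages over only the 4 units with Cost=2 (Demand = 3, -2, 0, -1): Tax = -7, 8, 2, 5, mean 2.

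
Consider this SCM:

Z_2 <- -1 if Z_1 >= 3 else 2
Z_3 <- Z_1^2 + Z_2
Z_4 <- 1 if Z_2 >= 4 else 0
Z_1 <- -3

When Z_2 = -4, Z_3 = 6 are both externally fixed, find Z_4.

0

Setting Z_2 = -4, Z_3 = 6 by intervention discards those variables' equations.
Z_4 = 1 if Z_2 >= 4 else 0  [with Z_2=-4]  = 0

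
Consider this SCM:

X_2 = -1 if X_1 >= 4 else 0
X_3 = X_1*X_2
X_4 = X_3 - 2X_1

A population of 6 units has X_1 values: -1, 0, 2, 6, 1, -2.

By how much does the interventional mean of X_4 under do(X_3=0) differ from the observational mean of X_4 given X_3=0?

-2

do(X_3=0) breaks X_3's dependence on X_1. With X_3=0 fixed, X_4 across the units is 2, 0, -4, -12, -2, 4, mean -2.
Observing X_3=0 restricts to units where X_3's equation naturally yields 0: X_1 ∈ {-1, 0, 2, 1, -2}. In that subpopulation X_4 = 2, 0, -4, -2, 4, mean 0.
Difference = -2 − 0 = -2.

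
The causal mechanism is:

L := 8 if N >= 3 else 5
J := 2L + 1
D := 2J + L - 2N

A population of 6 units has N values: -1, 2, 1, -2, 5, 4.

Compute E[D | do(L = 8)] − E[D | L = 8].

6

Under do(L=8), L's equation is replaced by L=8 for every unit. Per-unit D: 44, 38, 40, 46, 32, 34. Mean = 39.
E[D|L=8] averages over only the 2 units with L=8 (N = 5, 4): D = 32, 34, mean 33.
Difference = 39 − 33 = 6.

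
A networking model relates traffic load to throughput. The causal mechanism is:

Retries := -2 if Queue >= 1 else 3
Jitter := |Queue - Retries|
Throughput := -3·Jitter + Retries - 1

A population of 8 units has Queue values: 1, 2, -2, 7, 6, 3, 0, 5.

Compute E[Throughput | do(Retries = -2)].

-17.25

Under do(Retries=-2), Retries's equation is replaced by Retries=-2 for every unit. Per-unit Throughput: -12, -15, -3, -30, -27, -18, -9, -24. Mean = -17.25.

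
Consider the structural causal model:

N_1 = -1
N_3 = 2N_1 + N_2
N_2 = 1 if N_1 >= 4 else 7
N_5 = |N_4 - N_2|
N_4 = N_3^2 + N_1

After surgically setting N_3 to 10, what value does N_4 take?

99

The intervention breaks the incoming arrows to N_3: N_3 = 2N_1 + N_2 no longer applies, and N_3 = 10.
N_4 = N_3^2 + N_1  [with N_3=10, N_1=-1]  = 99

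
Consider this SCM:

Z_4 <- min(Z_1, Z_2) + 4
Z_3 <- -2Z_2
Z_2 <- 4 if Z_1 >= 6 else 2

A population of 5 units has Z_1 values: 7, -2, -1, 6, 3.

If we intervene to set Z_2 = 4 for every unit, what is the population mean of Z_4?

Every unit gets Z_2=4 under the intervention. Z_4 values become 8, 2, 3, 8, 7; E[Z_4|do(Z_2=4)] = 5.6.

5.6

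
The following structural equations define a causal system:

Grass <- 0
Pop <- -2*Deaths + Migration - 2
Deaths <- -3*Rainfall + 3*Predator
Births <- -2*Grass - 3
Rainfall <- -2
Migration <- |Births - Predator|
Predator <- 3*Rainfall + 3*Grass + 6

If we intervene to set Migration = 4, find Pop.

-10

Intervening sets Migration = 4 and removes its equation (Migration <- |Births - Predator|).
Predator = 3*Rainfall + 3*Grass + 6  [with Rainfall=-2, Grass=0]  = 0
Deaths = -3*Rainfall + 3*Predator  [with Rainfall=-2, Predator=0]  = 6
Pop = -2*Deaths + Migration - 2  [with Deaths=6, Migration=4]  = -10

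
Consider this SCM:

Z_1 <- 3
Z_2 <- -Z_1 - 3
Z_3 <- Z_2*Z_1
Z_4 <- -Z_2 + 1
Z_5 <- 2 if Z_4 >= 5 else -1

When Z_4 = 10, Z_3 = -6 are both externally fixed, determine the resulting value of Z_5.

The joint intervention fixes Z_4 = 10, Z_3 = -6, removing each variable's own equation.
Z_5 = 2 if Z_4 >= 5 else -1  [with Z_4=10]  = 2

2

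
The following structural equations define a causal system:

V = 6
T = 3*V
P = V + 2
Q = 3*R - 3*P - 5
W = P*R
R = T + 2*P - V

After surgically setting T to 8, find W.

do(T=8) replaces the equation T = 3*V with the constant T = 8.
P = V + 2  [with V=6]  = 8
R = T + 2*P - V  [with T=8, P=8, V=6]  = 18
W = P*R  [with P=8, R=18]  = 144

144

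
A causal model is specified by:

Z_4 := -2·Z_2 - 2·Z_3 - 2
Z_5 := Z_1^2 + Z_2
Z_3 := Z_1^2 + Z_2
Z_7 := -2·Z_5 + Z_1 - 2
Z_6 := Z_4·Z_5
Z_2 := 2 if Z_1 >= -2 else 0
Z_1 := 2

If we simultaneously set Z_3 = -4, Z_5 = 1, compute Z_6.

2

Setting Z_3 = -4, Z_5 = 1 by intervention discards those variables' equations.
Z_2 = 2 if Z_1 >= -2 else 0  [with Z_1=2]  = 2
Z_4 = -2·Z_2 - 2·Z_3 - 2  [with Z_2=2, Z_3=-4]  = 2
Z_6 = Z_4·Z_5  [with Z_4=2, Z_5=1]  = 2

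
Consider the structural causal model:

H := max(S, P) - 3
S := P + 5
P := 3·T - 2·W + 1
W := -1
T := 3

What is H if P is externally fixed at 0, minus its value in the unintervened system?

do(P=0) replaces the equation P := 3·T - 2·W + 1 with the constant P = 0.
S = P + 5  [with P=0]  = 5
H = max(S, P) - 3  [with S=5, P=0]  = 2
Without intervention: P = 3·T - 2·W + 1  [with T=3, W=-1]  = 12; S = P + 5  [with P=12]  = 17; H = max(S, P) - 3  [with S=17, P=12]  = 14.
Change = 2 − 14 = -12.

-12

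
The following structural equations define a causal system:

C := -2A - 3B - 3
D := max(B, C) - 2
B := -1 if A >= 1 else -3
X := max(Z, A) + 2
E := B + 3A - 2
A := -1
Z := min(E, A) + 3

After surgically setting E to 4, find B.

-3

Under do(E=4), the mechanism E := B + 3A - 2 is discarded; E is fixed at 4.
Since B is not a descendant of the intervened variable, it is unaffected.
B = -1 if A >= 1 else -3  [with A=-1]  = -3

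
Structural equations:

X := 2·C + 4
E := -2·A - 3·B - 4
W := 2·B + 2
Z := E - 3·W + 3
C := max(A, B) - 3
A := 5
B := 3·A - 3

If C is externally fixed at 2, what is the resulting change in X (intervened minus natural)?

-14

do(C=2) replaces the equation C := max(A, B) - 3 with the constant C = 2.
X = 2·C + 4  [with C=2]  = 8
Without intervention: B = 3·A - 3  [with A=5]  = 12; C = max(A, B) - 3  [with A=5, B=12]  = 9; X = 2·C + 4  [with C=9]  = 22.
Change = 8 − 22 = -14.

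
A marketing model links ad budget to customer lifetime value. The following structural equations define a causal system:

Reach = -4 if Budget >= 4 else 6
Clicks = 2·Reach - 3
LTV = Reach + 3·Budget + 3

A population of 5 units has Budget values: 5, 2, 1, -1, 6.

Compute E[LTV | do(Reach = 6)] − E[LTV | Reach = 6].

Every unit gets Reach=6 under the intervention. LTV values become 24, 15, 12, 6, 27; E[LTV|do(Reach=6)] = 16.8.
Observing Reach=6 restricts to units where Reach's equation naturally yields 6: Budget ∈ {2, 1, -1}. In that subpopulation LTV = 15, 12, 6, mean 11.
Difference = 16.8 − 11 = 5.8.

5.8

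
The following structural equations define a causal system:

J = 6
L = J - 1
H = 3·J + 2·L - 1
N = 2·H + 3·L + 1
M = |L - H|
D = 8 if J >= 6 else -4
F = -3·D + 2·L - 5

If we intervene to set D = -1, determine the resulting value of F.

8

Intervening sets D = -1 and removes its equation (D = 8 if J >= 6 else -4).
L = J - 1  [with J=6]  = 5
F = -3·D + 2·L - 5  [with D=-1, L=5]  = 8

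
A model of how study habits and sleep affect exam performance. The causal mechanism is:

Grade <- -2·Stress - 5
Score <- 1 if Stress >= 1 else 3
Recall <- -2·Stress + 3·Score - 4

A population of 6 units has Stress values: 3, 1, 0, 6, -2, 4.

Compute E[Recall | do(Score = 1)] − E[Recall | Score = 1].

Every unit gets Score=1 under the intervention. Recall values become -7, -3, -1, -13, 3, -9; E[Recall|do(Score=1)] = -5.
E[Recall|Score=1] averages over only the 4 units with Score=1 (Stress = 3, 1, 6, 4): Recall = -7, -3, -13, -9, mean -8.
Difference = -5 − (-8) = 3.

3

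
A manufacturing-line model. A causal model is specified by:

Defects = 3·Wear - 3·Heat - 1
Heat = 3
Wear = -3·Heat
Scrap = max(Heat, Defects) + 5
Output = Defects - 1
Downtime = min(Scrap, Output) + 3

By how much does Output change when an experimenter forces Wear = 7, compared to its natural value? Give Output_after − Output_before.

48

do(Wear=7) replaces the equation Wear = -3·Heat with the constant Wear = 7.
Defects = 3·Wear - 3·Heat - 1  [with Wear=7, Heat=3]  = 11
Output = Defects - 1  [with Defects=11]  = 10
Without intervention: Wear = -3·Heat  [with Heat=3]  = -9; Defects = 3·Wear - 3·Heat - 1  [with Wear=-9, Heat=3]  = -37; Output = Defects - 1  [with Defects=-37]  = -38.
Change = 10 − (-38) = 48.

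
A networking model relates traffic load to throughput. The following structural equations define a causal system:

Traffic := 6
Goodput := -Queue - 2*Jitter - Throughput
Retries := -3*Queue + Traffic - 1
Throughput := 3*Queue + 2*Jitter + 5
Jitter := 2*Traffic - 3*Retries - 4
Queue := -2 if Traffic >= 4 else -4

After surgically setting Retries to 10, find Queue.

Under do(Retries=10), the mechanism Retries := -3*Queue + Traffic - 1 is discarded; Retries is fixed at 10.
Since Queue is not a descendant of the intervened variable, it is unaffected.
Queue = -2 if Traffic >= 4 else -4  [with Traffic=6]  = -2

-2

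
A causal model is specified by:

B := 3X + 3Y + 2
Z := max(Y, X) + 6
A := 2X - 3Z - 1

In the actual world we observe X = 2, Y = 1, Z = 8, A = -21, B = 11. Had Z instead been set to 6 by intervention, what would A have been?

-15

The intervention breaks the incoming arrows to Z: Z := max(Y, X) + 6 no longer applies, and Z = 6.
A = 2X - 3Z - 1  [with X=2, Z=6]  = -15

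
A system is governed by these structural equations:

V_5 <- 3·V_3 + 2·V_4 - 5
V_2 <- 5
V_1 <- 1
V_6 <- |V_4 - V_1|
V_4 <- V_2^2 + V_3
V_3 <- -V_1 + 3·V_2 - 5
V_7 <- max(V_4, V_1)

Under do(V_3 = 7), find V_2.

5

Under do(V_3=7), the mechanism V_3 <- -V_1 + 3·V_2 - 5 is discarded; V_3 is fixed at 7.
Since V_2 is not a descendant of the intervened variable, it is unaffected.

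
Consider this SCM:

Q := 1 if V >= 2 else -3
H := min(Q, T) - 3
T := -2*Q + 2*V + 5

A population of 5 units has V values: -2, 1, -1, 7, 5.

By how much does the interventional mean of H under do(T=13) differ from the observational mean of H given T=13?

The intervention sets T=13 in all 5 units regardless of V. Recomputing H per unit gives -6, -6, -6, -2, -2; average -4.4.
E[H|T=13] averages over only the 2 units with T=13 (V = 1, 5): H = -6, -2, mean -4.
Difference = -4.4 − (-4) = -0.4.

-0.4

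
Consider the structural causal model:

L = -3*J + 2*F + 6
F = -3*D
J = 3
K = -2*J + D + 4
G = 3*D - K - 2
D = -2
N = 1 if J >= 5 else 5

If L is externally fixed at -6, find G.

The intervention breaks the incoming arrows to L: L = -3*J + 2*F + 6 no longer applies, and L = -6.
G is not downstream of the intervention, so its value is determined by the original equations.
K = -2*J + D + 4  [with J=3, D=-2]  = -4
G = 3*D - K - 2  [with D=-2, K=-4]  = -4

-4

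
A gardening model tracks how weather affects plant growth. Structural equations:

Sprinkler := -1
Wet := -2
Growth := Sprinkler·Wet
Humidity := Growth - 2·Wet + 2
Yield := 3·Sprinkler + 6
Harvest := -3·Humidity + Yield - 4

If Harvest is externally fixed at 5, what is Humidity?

8

do(Harvest=5) replaces the equation Harvest := -3·Humidity + Yield - 4 with the constant Harvest = 5.
No directed path runs from Harvest to Humidity, so Humidity keeps its natural value.
Growth = Sprinkler·Wet  [with Sprinkler=-1, Wet=-2]  = 2
Humidity = Growth - 2·Wet + 2  [with Growth=2, Wet=-2]  = 8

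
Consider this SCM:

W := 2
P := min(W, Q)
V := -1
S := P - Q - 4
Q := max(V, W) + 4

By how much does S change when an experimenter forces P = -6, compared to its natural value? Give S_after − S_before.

-8

Intervening sets P = -6 and removes its equation (P := min(W, Q)).
Q = max(V, W) + 4  [with V=-1, W=2]  = 6
S = P - Q - 4  [with P=-6, Q=6]  = -16
Without intervention: Q = max(V, W) + 4  [with V=-1, W=2]  = 6; P = min(W, Q)  [with W=2, Q=6]  = 2; S = P - Q - 4  [with P=2, Q=6]  = -8.
Change = -16 − (-8) = -8.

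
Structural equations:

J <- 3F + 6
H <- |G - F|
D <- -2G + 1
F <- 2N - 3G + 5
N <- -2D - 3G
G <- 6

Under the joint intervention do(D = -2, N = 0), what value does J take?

-33

Under do(D = -2, N = 0), each intervened variable's structural equation is replaced by its fixed value.
F = 2N - 3G + 5  [with N=0, G=6]  = -13
J = 3F + 6  [with F=-13]  = -33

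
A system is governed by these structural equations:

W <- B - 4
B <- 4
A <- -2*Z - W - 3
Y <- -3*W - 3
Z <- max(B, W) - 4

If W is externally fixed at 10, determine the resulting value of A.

-25

do(W=10) replaces the equation W <- B - 4 with the constant W = 10.
Z = max(B, W) - 4  [with B=4, W=10]  = 6
A = -2*Z - W - 3  [with Z=6, W=10]  = -25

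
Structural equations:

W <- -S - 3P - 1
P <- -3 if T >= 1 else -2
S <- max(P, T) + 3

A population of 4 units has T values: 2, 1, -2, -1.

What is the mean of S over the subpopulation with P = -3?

E[S|P=-3] averages over only the 2 units with P=-3 (T = 2, 1): S = 5, 4, mean 4.5.

4.5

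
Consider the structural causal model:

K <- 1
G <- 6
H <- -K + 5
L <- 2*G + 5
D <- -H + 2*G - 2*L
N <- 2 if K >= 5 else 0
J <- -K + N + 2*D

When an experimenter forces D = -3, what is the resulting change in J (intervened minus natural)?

Under do(D=-3), the mechanism D <- -H + 2*G - 2*L is discarded; D is fixed at -3.
N = 2 if K >= 5 else 0  [with K=1]  = 0
J = -K + N + 2*D  [with K=1, N=0, D=-3]  = -7
Without intervention: H = -K + 5  [with K=1]  = 4; L = 2*G + 5  [with G=6]  = 17; D = -H + 2*G - 2*L  [with H=4, G=6, L=17]  = -26; N = 2 if K >= 5 else 0  [with K=1]  = 0; J = -K + N + 2*D  [with K=1, N=0, D=-26]  = -53.
Change = -7 − (-53) = 46.

46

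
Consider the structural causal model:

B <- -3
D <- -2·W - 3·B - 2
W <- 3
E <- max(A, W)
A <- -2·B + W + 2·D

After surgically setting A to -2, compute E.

Intervening sets A = -2 and removes its equation (A <- -2·B + W + 2·D).
E = max(A, W)  [with A=-2, W=3]  = 3

3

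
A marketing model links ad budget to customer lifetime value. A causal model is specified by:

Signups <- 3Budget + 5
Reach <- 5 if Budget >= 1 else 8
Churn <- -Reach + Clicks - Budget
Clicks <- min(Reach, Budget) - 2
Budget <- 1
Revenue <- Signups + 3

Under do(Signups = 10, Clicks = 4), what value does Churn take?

-2

The joint intervention fixes Signups = 10, Clicks = 4, removing each variable's own equation.
Reach = 5 if Budget >= 1 else 8  [with Budget=1]  = 5
Churn = -Reach + Clicks - Budget  [with Reach=5, Clicks=4, Budget=1]  = -2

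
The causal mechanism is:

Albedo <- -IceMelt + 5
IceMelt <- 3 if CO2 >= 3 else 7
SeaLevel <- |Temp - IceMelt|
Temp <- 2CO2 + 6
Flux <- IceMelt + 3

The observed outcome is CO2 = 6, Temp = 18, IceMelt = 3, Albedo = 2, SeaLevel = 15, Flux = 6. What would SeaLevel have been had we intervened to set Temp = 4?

do(Temp=4) replaces the equation Temp <- 2CO2 + 6 with the constant Temp = 4.
IceMelt = 3 if CO2 >= 3 else 7  [with CO2=6]  = 3
SeaLevel = |Temp - IceMelt|  [with Temp=4, IceMelt=3]  = 1

1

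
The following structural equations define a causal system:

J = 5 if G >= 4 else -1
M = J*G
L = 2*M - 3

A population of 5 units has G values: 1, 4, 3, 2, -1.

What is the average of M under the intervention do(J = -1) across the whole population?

Every unit gets J=-1 under the intervention. M values become -1, -4, -3, -2, 1; E[M|do(J=-1)] = -1.8.

-1.8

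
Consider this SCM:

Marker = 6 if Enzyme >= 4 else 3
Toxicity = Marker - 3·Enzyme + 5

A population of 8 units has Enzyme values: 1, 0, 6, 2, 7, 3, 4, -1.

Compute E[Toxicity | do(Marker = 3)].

Every unit gets Marker=3 under the intervention. Toxicity values become 5, 8, -10, 2, -13, -1, -4, 11; E[Toxicity|do(Marker=3)] = -0.25.

-0.25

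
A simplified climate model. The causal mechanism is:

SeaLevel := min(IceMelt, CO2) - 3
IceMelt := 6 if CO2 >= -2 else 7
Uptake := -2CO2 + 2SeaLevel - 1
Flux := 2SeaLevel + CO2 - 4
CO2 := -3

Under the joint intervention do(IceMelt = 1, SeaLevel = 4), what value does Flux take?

Setting IceMelt = 1, SeaLevel = 4 by intervention discards those variables' equations.
Flux = 2SeaLevel + CO2 - 4  [with SeaLevel=4, CO2=-3]  = 1

1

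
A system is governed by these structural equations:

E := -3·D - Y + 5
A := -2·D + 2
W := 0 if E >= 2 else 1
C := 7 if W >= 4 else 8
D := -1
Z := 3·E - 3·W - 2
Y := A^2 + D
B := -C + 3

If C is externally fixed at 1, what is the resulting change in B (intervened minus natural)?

7

do(C=1) replaces the equation C := 7 if W >= 4 else 8 with the constant C = 1.
B = -C + 3  [with C=1]  = 2
Without intervention: A = -2·D + 2  [with D=-1]  = 4; Y = A^2 + D  [with A=4, D=-1]  = 15; E = -3·D - Y + 5  [with D=-1, Y=15]  = -7; W = 0 if E >= 2 else 1  [with E=-7]  = 1; C = 7 if W >= 4 else 8  [with W=1]  = 8; B = -C + 3  [with C=8]  = -5.
Change = 2 − (-5) = 7.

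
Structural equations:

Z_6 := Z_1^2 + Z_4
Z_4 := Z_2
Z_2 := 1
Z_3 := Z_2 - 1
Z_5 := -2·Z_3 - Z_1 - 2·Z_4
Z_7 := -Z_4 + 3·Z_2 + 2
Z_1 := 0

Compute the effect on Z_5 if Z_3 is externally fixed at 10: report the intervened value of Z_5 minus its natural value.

-20

do(Z_3=10) replaces the equation Z_3 := Z_2 - 1 with the constant Z_3 = 10.
Z_4 = Z_2  [with Z_2=1]  = 1
Z_5 = -2·Z_3 - Z_1 - 2·Z_4  [with Z_3=10, Z_1=0, Z_4=1]  = -22
Without intervention: Z_3 = Z_2 - 1  [with Z_2=1]  = 0; Z_4 = Z_2  [with Z_2=1]  = 1; Z_5 = -2·Z_3 - Z_1 - 2·Z_4  [with Z_3=0, Z_1=0, Z_4=1]  = -2.
Change = -22 − (-2) = -20.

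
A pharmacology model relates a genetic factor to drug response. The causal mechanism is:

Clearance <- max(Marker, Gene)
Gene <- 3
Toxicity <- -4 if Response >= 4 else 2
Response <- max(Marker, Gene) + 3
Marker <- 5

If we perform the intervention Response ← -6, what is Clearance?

5

do(Response=-6) replaces the equation Response <- max(Marker, Gene) + 3 with the constant Response = -6.
Clearance is not downstream of the intervention, so its value is determined by the original equations.
Clearance = max(Marker, Gene)  [with Marker=5, Gene=3]  = 5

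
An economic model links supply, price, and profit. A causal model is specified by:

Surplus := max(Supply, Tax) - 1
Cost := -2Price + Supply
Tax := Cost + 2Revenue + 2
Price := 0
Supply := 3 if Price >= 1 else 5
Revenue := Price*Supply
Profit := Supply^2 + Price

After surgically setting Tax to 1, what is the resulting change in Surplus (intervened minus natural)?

-2

Under do(Tax=1), the mechanism Tax := Cost + 2Revenue + 2 is discarded; Tax is fixed at 1.
Supply = 3 if Price >= 1 else 5  [with Price=0]  = 5
Surplus = max(Supply, Tax) - 1  [with Supply=5, Tax=1]  = 4
Without intervention: Supply = 3 if Price >= 1 else 5  [with Price=0]  = 5; Cost = -2Price + Supply  [with Price=0, Supply=5]  = 5; Revenue = Price*Supply  [with Price=0, Supply=5]  = 0; Tax = Cost + 2Revenue + 2  [with Cost=5, Revenue=0]  = 7; Surplus = max(Supply, Tax) - 1  [with Supply=5, Tax=7]  = 6.
Change = 4 − 6 = -2.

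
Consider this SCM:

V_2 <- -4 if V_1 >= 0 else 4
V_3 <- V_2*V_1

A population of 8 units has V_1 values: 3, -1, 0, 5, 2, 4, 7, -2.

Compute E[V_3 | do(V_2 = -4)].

-9

Under do(V_2=-4), V_2's equation is replaced by V_2=-4 for every unit. Per-unit V_3: -12, 4, 0, -20, -8, -16, -28, 8. Mean = -9.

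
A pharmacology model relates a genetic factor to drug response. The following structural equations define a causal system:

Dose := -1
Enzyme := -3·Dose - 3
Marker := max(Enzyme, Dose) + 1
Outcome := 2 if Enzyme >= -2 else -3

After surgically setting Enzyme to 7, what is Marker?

8

The intervention breaks the incoming arrows to Enzyme: Enzyme := -3·Dose - 3 no longer applies, and Enzyme = 7.
Marker = max(Enzyme, Dose) + 1  [with Enzyme=7, Dose=-1]  = 8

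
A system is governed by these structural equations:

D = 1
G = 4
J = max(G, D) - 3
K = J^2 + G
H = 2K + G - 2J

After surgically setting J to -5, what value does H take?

do(J=-5) replaces the equation J = max(G, D) - 3 with the constant J = -5.
K = J^2 + G  [with J=-5, G=4]  = 29
H = 2K + G - 2J  [with K=29, G=4, J=-5]  = 72

72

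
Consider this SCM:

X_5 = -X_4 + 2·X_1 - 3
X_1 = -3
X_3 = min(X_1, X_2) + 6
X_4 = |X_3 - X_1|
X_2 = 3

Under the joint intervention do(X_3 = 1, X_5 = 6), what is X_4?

The joint intervention fixes X_3 = 1, X_5 = 6, removing each variable's own equation.
X_4 = |X_3 - X_1|  [with X_3=1, X_1=-3]  = 4

4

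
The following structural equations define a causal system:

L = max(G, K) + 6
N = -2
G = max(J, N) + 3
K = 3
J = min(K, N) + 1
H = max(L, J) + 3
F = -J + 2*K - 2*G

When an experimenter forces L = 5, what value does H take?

Intervening sets L = 5 and removes its equation (L = max(G, K) + 6).
J = min(K, N) + 1  [with K=3, N=-2]  = -1
H = max(L, J) + 3  [with L=5, J=-1]  = 8

8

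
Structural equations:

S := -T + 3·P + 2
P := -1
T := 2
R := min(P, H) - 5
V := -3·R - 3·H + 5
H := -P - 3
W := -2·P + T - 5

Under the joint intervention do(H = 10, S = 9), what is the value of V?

The joint intervention fixes H = 10, S = 9, removing each variable's own equation.
R = min(P, H) - 5  [with P=-1, H=10]  = -6
V = -3·R - 3·H + 5  [with R=-6, H=10]  = -7

-7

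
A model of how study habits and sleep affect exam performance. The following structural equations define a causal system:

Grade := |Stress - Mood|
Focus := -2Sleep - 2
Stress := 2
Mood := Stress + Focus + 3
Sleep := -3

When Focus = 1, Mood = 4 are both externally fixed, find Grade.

Setting Focus = 1, Mood = 4 by intervention discards those variables' equations.
Grade = |Stress - Mood|  [with Stress=2, Mood=4]  = 2

2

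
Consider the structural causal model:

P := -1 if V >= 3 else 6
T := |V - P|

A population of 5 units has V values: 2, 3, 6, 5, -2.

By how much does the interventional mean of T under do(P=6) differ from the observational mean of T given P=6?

The intervention sets P=6 in all 5 units regardless of V. Recomputing T per unit gives 4, 3, 0, 1, 8; average 3.2.
Observing P=6 restricts to units where P's equation naturally yields 6: V ∈ {2, -2}. In that subpopulation T = 4, 8, mean 6.
Difference = 3.2 − 6 = -2.8.

-2.8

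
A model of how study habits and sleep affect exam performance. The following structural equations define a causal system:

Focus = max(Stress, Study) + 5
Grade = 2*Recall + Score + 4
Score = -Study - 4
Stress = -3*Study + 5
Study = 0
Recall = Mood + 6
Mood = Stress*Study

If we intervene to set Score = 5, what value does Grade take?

21

The intervention breaks the incoming arrows to Score: Score = -Study - 4 no longer applies, and Score = 5.
Stress = -3*Study + 5  [with Study=0]  = 5
Mood = Stress*Study  [with Stress=5, Study=0]  = 0
Recall = Mood + 6  [with Mood=0]  = 6
Grade = 2*Recall + Score + 4  [with Recall=6, Score=5]  = 21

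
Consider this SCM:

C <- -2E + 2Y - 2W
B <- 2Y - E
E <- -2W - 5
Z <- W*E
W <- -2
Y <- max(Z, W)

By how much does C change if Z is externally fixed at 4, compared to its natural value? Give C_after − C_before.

4

The intervention breaks the incoming arrows to Z: Z <- W*E no longer applies, and Z = 4.
E = -2W - 5  [with W=-2]  = -1
Y = max(Z, W)  [with Z=4, W=-2]  = 4
C = -2E + 2Y - 2W  [with E=-1, Y=4, W=-2]  = 14
Without intervention: E = -2W - 5  [with W=-2]  = -1; Z = W*E  [with W=-2, E=-1]  = 2; Y = max(Z, W)  [with Z=2, W=-2]  = 2; C = -2E + 2Y - 2W  [with E=-1, Y=2, W=-2]  = 10.
Change = 14 − 10 = 4.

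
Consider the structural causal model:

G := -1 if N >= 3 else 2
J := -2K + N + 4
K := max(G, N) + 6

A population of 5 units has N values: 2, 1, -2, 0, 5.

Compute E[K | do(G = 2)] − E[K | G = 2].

0.6

do(G=2) breaks G's dependence on N. With G=2 fixed, K across the units is 8, 8, 8, 8, 11, mean 8.6.
Conditioning on G=2 selects the 4 unit(s) with N ∈ {2, 1, -2, 0}. Their K values: 8, 8, 8, 8. Mean = 8.
Difference = 8.6 − 8 = 0.6.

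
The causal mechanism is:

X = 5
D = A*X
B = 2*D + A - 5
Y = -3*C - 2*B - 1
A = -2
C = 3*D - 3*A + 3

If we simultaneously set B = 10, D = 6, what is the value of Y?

-102

The joint intervention fixes B = 10, D = 6, removing each variable's own equation.
C = 3*D - 3*A + 3  [with D=6, A=-2]  = 27
Y = -3*C - 2*B - 1  [with C=27, B=10]  = -102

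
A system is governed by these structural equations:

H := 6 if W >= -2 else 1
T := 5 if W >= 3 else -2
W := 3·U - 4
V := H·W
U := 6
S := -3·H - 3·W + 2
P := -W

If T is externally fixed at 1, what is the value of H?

6

The intervention breaks the incoming arrows to T: T := 5 if W >= 3 else -2 no longer applies, and T = 1.
Since H is not a descendant of the intervened variable, it is unaffected.
W = 3·U - 4  [with U=6]  = 14
H = 6 if W >= -2 else 1  [with W=14]  = 6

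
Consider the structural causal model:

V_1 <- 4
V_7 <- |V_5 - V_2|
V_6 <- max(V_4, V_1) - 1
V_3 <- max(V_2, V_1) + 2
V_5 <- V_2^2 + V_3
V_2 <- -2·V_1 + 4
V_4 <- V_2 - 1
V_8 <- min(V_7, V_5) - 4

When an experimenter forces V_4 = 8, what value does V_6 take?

7

Under do(V_4=8), the mechanism V_4 <- V_2 - 1 is discarded; V_4 is fixed at 8.
V_6 = max(V_4, V_1) - 1  [with V_4=8, V_1=4]  = 7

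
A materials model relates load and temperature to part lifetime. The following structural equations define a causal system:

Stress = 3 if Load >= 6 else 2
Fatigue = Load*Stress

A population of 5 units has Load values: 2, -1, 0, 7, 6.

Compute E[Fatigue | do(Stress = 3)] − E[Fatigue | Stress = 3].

do(Stress=3) breaks Stress's dependence on Load. With Stress=3 fixed, Fatigue across the units is 6, -3, 0, 21, 18, mean 8.4.
Observing Stress=3 restricts to units where Stress's equation naturally yields 3: Load ∈ {7, 6}. In that subpopulation Fatigue = 21, 18, mean 19.5.
Difference = 8.4 − 19.5 = -11.1.

-11.1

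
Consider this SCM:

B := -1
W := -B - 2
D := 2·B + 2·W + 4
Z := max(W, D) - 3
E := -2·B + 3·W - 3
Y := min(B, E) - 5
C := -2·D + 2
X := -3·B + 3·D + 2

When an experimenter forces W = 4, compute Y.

Under do(W=4), the mechanism W := -B - 2 is discarded; W is fixed at 4.
E = -2·B + 3·W - 3  [with B=-1, W=4]  = 11
Y = min(B, E) - 5  [with B=-1, E=11]  = -6

-6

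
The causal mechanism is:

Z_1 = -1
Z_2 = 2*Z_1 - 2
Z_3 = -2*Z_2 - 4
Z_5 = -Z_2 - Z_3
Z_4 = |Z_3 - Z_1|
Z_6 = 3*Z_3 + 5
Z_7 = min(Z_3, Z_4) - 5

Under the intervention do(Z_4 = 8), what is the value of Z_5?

0

Intervening sets Z_4 = 8 and removes its equation (Z_4 = |Z_3 - Z_1|).
No directed path runs from Z_4 to Z_5, so Z_5 keeps its natural value.
Z_2 = 2*Z_1 - 2  [with Z_1=-1]  = -4
Z_3 = -2*Z_2 - 4  [with Z_2=-4]  = 4
Z_5 = -Z_2 - Z_3  [with Z_2=-4, Z_3=4]  = 0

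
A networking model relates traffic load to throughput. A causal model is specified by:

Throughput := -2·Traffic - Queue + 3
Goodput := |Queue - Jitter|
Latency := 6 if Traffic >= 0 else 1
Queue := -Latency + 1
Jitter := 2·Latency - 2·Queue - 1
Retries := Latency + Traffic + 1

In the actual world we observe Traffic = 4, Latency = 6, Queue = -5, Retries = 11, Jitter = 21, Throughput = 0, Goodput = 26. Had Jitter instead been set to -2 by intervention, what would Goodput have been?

3

Under do(Jitter=-2), the mechanism Jitter := 2·Latency - 2·Queue - 1 is discarded; Jitter is fixed at -2.
Latency = 6 if Traffic >= 0 else 1  [with Traffic=4]  = 6
Queue = -Latency + 1  [with Latency=6]  = -5
Goodput = |Queue - Jitter|  [with Queue=-5, Jitter=-2]  = 3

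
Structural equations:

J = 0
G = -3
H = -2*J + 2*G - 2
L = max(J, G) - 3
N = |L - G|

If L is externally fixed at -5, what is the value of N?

Intervening sets L = -5 and removes its equation (L = max(J, G) - 3).
N = |L - G|  [with L=-5, G=-3]  = 2

2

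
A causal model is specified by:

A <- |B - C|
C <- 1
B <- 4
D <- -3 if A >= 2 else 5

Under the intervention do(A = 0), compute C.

Under do(A=0), the mechanism A <- |B - C| is discarded; A is fixed at 0.
C is not downstream of the intervention, so its value is determined by the original equations.

1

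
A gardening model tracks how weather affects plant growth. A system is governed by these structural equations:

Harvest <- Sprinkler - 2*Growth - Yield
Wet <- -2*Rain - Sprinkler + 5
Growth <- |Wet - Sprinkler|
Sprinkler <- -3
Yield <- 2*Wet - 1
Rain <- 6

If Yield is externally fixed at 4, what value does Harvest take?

-9

The intervention breaks the incoming arrows to Yield: Yield <- 2*Wet - 1 no longer applies, and Yield = 4.
Wet = -2*Rain - Sprinkler + 5  [with Rain=6, Sprinkler=-3]  = -4
Growth = |Wet - Sprinkler|  [with Wet=-4, Sprinkler=-3]  = 1
Harvest = Sprinkler - 2*Growth - Yield  [with Sprinkler=-3, Growth=1, Yield=4]  = -9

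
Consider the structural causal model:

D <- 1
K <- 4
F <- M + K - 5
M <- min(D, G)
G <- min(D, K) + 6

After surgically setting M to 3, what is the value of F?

Intervening sets M = 3 and removes its equation (M <- min(D, G)).
F = M + K - 5  [with M=3, K=4]  = 2

2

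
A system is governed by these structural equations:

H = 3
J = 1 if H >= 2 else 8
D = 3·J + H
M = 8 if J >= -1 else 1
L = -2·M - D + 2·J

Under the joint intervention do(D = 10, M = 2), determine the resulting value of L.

-12

Setting D = 10, M = 2 by intervention discards those variables' equations.
J = 1 if H >= 2 else 8  [with H=3]  = 1
L = -2·M - D + 2·J  [with M=2, D=10, J=1]  = -12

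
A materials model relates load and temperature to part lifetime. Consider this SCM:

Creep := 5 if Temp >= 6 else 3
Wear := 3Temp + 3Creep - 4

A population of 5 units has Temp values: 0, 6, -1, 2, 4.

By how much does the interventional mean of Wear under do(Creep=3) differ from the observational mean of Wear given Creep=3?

2.85

The intervention sets Creep=3 in all 5 units regardless of Temp. Recomputing Wear per unit gives 5, 23, 2, 11, 17; average 11.6.
E[Wear|Creep=3] averages over only the 4 units with Creep=3 (Temp = 0, -1, 2, 4): Wear = 5, 2, 11, 17, mean 8.75.
Difference = 11.6 − 8.75 = 2.85.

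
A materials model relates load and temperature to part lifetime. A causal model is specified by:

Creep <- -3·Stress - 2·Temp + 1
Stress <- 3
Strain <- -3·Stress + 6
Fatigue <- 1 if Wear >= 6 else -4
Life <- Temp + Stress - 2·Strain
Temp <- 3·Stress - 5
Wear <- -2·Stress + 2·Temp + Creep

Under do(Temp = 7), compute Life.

The intervention breaks the incoming arrows to Temp: Temp <- 3·Stress - 5 no longer applies, and Temp = 7.
Strain = -3·Stress + 6  [with Stress=3]  = -3
Life = Temp + Stress - 2·Strain  [with Temp=7, Stress=3, Strain=-3]  = 16

16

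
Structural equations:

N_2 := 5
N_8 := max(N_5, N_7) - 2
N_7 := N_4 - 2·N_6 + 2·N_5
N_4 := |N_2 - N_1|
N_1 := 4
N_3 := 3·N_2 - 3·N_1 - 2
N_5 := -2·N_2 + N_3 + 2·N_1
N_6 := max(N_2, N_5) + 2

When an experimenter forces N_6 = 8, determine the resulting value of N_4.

1

do(N_6=8) replaces the equation N_6 := max(N_2, N_5) + 2 with the constant N_6 = 8.
No directed path runs from N_6 to N_4, so N_4 keeps its natural value.
N_4 = |N_2 - N_1|  [with N_2=5, N_1=4]  = 1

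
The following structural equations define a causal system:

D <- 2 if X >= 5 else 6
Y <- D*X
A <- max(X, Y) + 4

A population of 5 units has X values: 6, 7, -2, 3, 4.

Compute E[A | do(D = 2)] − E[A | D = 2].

do(D=2) breaks D's dependence on X. With D=2 fixed, A across the units is 16, 18, 2, 10, 12, mean 11.6.
Observing D=2 restricts to units where D's equation naturally yields 2: X ∈ {6, 7}. In that subpopulation A = 16, 18, mean 17.
Difference = 11.6 − 17 = -5.4.

-5.4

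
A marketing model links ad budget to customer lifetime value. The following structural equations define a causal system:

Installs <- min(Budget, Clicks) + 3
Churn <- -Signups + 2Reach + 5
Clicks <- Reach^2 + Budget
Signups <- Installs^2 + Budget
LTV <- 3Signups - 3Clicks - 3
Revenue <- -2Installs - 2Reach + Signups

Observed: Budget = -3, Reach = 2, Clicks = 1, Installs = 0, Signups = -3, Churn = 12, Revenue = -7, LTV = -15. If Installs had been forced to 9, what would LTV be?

do(Installs=9) replaces the equation Installs <- min(Budget, Clicks) + 3 with the constant Installs = 9.
Clicks = Reach^2 + Budget  [with Reach=2, Budget=-3]  = 1
Signups = Installs^2 + Budget  [with Installs=9, Budget=-3]  = 78
LTV = 3Signups - 3Clicks - 3  [with Signups=78, Clicks=1]  = 228

228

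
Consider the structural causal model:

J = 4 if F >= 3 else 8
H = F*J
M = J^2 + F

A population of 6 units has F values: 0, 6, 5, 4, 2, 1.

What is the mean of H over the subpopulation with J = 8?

8

E[H|J=8] averages over only the 3 units with J=8 (F = 0, 2, 1): H = 0, 16, 8, mean 8.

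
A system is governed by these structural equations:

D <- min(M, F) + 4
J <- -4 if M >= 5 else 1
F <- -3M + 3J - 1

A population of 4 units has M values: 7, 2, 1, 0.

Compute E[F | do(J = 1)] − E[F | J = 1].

Under do(J=1), J's equation is replaced by J=1 for every unit. Per-unit F: -19, -4, -1, 2. Mean = -5.5.
Observing J=1 restricts to units where J's equation naturally yields 1: M ∈ {2, 1, 0}. In that subpopulation F = -4, -1, 2, mean -1.
Difference = -5.5 − (-1) = -4.5.

-4.5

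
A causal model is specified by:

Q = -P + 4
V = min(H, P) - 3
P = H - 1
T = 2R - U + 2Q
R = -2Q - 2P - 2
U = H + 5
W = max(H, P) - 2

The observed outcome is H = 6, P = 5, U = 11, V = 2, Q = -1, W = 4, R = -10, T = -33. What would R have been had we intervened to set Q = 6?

-24

Under do(Q=6), the mechanism Q = -P + 4 is discarded; Q is fixed at 6.
P = H - 1  [with H=6]  = 5
R = -2Q - 2P - 2  [with Q=6, P=5]  = -24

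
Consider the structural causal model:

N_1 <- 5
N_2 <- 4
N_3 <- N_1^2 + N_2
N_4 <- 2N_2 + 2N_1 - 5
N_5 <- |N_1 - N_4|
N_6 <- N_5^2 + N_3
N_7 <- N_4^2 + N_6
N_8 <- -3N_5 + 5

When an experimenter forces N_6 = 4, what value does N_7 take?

Intervening sets N_6 = 4 and removes its equation (N_6 <- N_5^2 + N_3).
N_4 = 2N_2 + 2N_1 - 5  [with N_2=4, N_1=5]  = 13
N_7 = N_4^2 + N_6  [with N_4=13, N_6=4]  = 173

173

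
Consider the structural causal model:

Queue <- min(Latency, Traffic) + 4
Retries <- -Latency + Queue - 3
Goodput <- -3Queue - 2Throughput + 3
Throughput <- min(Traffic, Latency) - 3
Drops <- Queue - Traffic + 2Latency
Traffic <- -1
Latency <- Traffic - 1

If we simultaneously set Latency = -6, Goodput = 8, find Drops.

-13

Under do(Latency = -6, Goodput = 8), each intervened variable's structural equation is replaced by its fixed value.
Queue = min(Latency, Traffic) + 4  [with Latency=-6, Traffic=-1]  = -2
Drops = Queue - Traffic + 2Latency  [with Queue=-2, Traffic=-1, Latency=-6]  = -13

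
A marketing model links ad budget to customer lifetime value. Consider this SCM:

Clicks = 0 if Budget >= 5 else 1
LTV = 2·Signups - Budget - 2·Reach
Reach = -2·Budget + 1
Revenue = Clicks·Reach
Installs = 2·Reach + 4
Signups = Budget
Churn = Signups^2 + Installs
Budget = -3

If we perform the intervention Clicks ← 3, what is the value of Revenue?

The intervention breaks the incoming arrows to Clicks: Clicks = 0 if Budget >= 5 else 1 no longer applies, and Clicks = 3.
Reach = -2·Budget + 1  [with Budget=-3]  = 7
Revenue = Clicks·Reach  [with Clicks=3, Reach=7]  = 21

21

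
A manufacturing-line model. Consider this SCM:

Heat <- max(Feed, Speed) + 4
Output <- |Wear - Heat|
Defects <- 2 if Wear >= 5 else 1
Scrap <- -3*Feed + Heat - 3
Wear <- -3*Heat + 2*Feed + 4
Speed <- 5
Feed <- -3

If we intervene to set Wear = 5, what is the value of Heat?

Under do(Wear=5), the mechanism Wear <- -3*Heat + 2*Feed + 4 is discarded; Wear is fixed at 5.
Since Heat is not a descendant of the intervened variable, it is unaffected.
Heat = max(Feed, Speed) + 4  [with Feed=-3, Speed=5]  = 9

9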